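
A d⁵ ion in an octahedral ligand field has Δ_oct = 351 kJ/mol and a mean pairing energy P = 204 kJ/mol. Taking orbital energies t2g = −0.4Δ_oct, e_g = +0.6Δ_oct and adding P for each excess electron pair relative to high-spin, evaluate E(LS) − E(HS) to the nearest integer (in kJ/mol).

-294

High-spin: t2g^3 e_g^2, CFSE = 0.0Δ_oct = 0 kJ/mol.
Low-spin t2g^5 e_g^0 gives -2.0Δ_oct = -702 kJ/mol, but forming 2 extra pairs costs 2P = 408 kJ/mol, so E(LS) = -702 + 408 = -294 kJ/mol.
The difference is -294 − (0) = -294 kJ/mol, so low-spin lies lower.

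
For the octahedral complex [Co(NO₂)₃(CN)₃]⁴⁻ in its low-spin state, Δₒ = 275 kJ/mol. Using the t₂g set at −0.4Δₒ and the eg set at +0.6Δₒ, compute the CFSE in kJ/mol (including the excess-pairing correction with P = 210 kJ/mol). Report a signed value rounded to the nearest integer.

Ligand charges: 3×(-1) from NO₂⁻ and 3×(-1) from CN⁻ sum to -6; with overall charge -4, Co is +2.
Co sits in group 9; removing 2 electrons leaves Co²⁺ with 9 − 2 = 7 d electrons.
The d⁷ electrons fill as t₂g⁶ eg¹.
The orbital stabilization is -1.8Δₒ = -1.8 × 275 = -495 kJ/mol.
Relative to high-spin t₂g⁵ eg² (2 paired), the low-spin configuration has 1 additional pair, contributing +1 × 210 = +210 kJ/mol.
Overall CFSE = -495 + 210 = -285 kJ/mol.

-285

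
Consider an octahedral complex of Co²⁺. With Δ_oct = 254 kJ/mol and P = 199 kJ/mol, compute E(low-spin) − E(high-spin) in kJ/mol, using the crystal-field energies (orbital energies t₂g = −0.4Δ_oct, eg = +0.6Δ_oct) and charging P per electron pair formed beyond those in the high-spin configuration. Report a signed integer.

-55

Co²⁺: group 9, so d-count = 9 − 2 = 7.
High-spin: t₂g⁵ eg², CFSE = -0.8Δ_oct = -203 kJ/mol.
Low-spin: t₂g⁶ eg¹, orbital CFSE = -1.8Δ_oct = -457 kJ/mol; plus 1 excess pair × P = +199 kJ/mol; total -258 kJ/mol.
The difference is -258 − (-203) = -55 kJ/mol, so low-spin lies lower.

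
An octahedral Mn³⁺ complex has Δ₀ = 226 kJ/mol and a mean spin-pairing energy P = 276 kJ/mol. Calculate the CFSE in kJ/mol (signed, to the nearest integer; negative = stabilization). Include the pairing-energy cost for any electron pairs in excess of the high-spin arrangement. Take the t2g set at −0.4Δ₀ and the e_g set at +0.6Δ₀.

-136

Group 7 minus oxidation state +3 gives a d⁴ configuration for Mn³⁺.
Here Δ₀ < P (226 < 276), so the high-spin state is favoured.
Configuration: t2g^3 e_g^1.
Orbital CFSE = -0.6Δ₀ = -0.6 × 226 = -136 kJ/mol.
High-spin has no excess pairs, so no pairing correction applies.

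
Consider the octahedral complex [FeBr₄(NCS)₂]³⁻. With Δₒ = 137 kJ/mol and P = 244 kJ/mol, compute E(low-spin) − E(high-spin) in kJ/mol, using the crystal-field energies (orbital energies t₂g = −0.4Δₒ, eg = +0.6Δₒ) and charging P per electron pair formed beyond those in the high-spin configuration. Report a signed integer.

Ligand charges: 4×(-1) from Br⁻ and 2×(-1) from NCS⁻ sum to -6; with overall charge -3, Fe is +3.
Group 8 minus oxidation state +3 gives a d⁵ configuration for Fe³⁺.
High-spin: t₂g³ eg², CFSE = 0.0Δₒ = 0 kJ/mol.
Low-spin: t₂g⁵ eg⁰, orbital CFSE = -2.0Δₒ = -274 kJ/mol; plus 2 excess pairs × P = +488 kJ/mol; total 214 kJ/mol.
The difference is 214 − (0) = 214 kJ/mol, so high-spin lies lower.

214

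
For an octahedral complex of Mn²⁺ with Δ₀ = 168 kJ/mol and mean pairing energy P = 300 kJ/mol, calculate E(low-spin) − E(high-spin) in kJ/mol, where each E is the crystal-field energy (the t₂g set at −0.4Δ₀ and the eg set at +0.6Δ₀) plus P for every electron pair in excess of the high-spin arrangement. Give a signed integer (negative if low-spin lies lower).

264

Mn²⁺: group 7, so d-count = 7 − 2 = 5.
In the high-spin limit (t₂g³ eg²) the orbital term is 0.0Δ₀ = 0 kJ/mol, with no excess pairing.
Low-spin t₂g⁵ eg⁰ gives -2.0Δ₀ = -336 kJ/mol, but forming 2 extra pairs costs 2P = 600 kJ/mol, so E(LS) = -336 + 600 = 264 kJ/mol.
Thus E(LS) − E(HS) = 264 kJ/mol.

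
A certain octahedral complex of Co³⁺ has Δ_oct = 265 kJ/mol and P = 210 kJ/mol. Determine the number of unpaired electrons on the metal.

Co³⁺: group 9, so d-count = 9 − 3 = 6.
With Δ_oct > P the complex is low-spin.
That gives t₂g⁶ eg⁰.
Unpaired electrons: 0.

0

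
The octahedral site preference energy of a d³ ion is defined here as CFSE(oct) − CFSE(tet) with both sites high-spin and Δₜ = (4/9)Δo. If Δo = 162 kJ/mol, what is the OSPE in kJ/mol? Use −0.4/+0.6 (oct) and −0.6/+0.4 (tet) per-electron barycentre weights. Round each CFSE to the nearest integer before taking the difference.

-136

In an octahedral site d³ (HS) is t₂g³ eg⁰, giving CFSE(oct) = -1.2Δo = -194 kJ/mol.
In a tetrahedral site the filling is e² t₂¹: CFSE(tet) = -0.8Δₜ = -0.8 × (4/9)(162) = -58 kJ/mol.
OSPE = -194 − (-58) = -136 kJ/mol.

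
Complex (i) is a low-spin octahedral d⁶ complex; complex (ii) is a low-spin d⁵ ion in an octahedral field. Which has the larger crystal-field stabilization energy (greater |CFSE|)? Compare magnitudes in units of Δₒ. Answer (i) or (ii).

(i): t₂g⁶ eg⁰, CFSE = -2.4Δₒ.
(ii): t2g^5 e_g^0, CFSE = -2.0Δₒ.
So (i) has the larger |CFSE|.

(i)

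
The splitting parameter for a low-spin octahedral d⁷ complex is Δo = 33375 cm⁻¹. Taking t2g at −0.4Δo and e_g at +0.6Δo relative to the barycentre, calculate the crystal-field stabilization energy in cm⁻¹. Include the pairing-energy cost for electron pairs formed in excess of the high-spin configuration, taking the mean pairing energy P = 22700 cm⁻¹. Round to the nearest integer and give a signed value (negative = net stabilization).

The d⁷ electrons fill as t2g^6 e_g^1.
Orbital CFSE = 6(-0.4) + 1(0.6) = -1.8Δo = -1.8 × 33375 = -60075 cm⁻¹.
Pairing penalty: 3 pairs vs 2 in the high-spin reference → 1 extra × P = 22700 cm⁻¹.
Overall CFSE = -60075 + 22700 = -37375 cm⁻¹.

-37375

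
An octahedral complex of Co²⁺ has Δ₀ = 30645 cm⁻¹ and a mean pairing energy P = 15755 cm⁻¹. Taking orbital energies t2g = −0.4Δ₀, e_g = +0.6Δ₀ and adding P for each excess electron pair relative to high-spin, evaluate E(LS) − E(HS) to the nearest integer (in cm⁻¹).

Co is in group 9, so Co²⁺ is d⁷ (9 − 2 = 7).
High-spin: t2g^5 e_g^2, CFSE = -0.8Δ₀ = -24516 cm⁻¹.
Low-spin t2g^6 e_g^1 gives -1.8Δ₀ = -55161 cm⁻¹, but forming 1 extra pair costs 1P = 15755 cm⁻¹, so E(LS) = -55161 + 15755 = -39406 cm⁻¹.
The difference is -39406 − (-24516) = -14890 cm⁻¹, so low-spin lies lower.

-14890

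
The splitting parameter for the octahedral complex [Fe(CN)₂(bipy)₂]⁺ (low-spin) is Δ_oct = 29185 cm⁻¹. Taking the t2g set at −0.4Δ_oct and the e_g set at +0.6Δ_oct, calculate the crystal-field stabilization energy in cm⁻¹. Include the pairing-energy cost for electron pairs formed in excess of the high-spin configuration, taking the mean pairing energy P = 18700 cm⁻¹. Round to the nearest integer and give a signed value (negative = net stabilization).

-20970

Ligand charges: 2×(-1) from CN⁻ and 2×(+0) from bipy sum to -2; with overall charge +1, Fe is +3.
Fe sits in group 8; removing 3 electrons leaves Fe³⁺ with 8 − 3 = 5 d electrons.
The d⁵ electrons fill as t2g^5 e_g^0.
CFSE(orbital) = 5×(-0.4Δ_oct) + 0×(0.6Δ_oct) = -2.0Δ_oct; with Δ_oct = 29185 cm⁻¹ that is -58370 cm⁻¹.
High-spin d⁵ would be t2g^3 e_g^2 with 0 pairs; low-spin has 2, so 2 excess pairs cost +2P = +37400 cm⁻¹.
Net CFSE = -58370 + 37400 = -20970 cm⁻¹.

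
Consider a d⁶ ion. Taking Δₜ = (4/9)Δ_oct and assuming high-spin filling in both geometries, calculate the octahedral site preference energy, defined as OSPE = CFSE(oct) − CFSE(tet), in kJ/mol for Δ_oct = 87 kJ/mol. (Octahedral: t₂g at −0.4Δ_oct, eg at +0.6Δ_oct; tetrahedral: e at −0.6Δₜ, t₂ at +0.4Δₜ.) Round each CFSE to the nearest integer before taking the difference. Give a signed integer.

-12

Octahedral high-spin t2g^4 e_g^2: CFSE = -0.4 × 87 = -35 kJ/mol.
In a tetrahedral site the filling is e^3 t2^3: CFSE(tet) = -0.6Δₜ = -0.6 × (4/9)(87) = -23 kJ/mol.
OSPE = -35 − (-23) = -12 kJ/mol.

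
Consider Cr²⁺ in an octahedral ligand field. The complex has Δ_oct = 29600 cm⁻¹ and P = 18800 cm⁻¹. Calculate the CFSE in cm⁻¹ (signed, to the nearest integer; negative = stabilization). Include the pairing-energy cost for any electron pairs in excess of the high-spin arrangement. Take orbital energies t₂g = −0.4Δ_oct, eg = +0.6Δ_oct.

-28560

Cr is in group 6, so Cr²⁺ is d⁴ (6 − 2 = 4).
With Δ_oct > P the complex is low-spin.
That gives t₂g⁴ eg⁰.
Orbital CFSE = -1.6Δ_oct = -1.6 × 29600 = -47360 cm⁻¹.
Excess pairs vs high-spin: 1 − 0 = 1; pairing cost = +18800 cm⁻¹.
Net CFSE = -47360 + 18800 = -28560 cm⁻¹.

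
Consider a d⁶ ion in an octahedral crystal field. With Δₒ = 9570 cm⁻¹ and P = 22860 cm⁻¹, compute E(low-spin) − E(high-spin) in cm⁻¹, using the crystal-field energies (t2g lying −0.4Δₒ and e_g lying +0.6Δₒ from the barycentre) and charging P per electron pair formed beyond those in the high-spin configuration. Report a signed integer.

In the high-spin limit (t2g^4 e_g^2) the orbital term is -0.4Δₒ = -3828 cm⁻¹, with no excess pairing.
Low-spin: t2g^6 e_g^0, orbital CFSE = -2.4Δₒ = -22968 cm⁻¹; plus 2 excess pairs × P = +45720 cm⁻¹; total 22752 cm⁻¹.
E(LS) − E(HS) = 22752 − (-3828) = 26580 cm⁻¹.

26580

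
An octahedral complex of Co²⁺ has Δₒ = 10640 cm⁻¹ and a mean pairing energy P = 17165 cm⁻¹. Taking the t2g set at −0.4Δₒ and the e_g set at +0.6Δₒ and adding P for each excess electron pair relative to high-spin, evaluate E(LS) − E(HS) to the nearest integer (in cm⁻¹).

Co sits in group 9; removing 2 electrons leaves Co²⁺ with 9 − 2 = 7 d electrons.
High-spin: t2g^5 e_g^2, CFSE = -0.8Δₒ = -8512 cm⁻¹.
Low-spin t2g^6 e_g^1 gives -1.8Δₒ = -19152 cm⁻¹, but forming 1 extra pair costs 1P = 17165 cm⁻¹, so E(LS) = -19152 + 17165 = -1987 cm⁻¹.
Thus E(LS) − E(HS) = 6525 cm⁻¹.

6525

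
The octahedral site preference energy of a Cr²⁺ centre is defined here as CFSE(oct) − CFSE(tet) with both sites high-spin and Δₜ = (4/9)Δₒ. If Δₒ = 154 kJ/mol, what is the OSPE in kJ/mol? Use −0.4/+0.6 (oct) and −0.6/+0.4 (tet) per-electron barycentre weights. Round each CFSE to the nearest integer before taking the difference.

Cr sits in group 6; removing 2 electrons leaves Cr²⁺ with 6 − 2 = 4 d electrons.
Octahedral high-spin t2g^3 e_g^1: CFSE = -0.6 × 154 = -92 kJ/mol.
Tetrahedral: e^2 t2^2, CFSE = 2(−0.6) + 2(+0.4) = -0.4Δₜ = -0.4 × (4/9) × 154 = -27 kJ/mol.
Subtracting, OSPE = -92 − (-27) = -65 kJ/mol.

-65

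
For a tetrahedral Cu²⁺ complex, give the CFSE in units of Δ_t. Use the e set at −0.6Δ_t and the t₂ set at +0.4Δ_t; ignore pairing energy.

-0.4 Δ_t

Cu is in group 11, so Cu²⁺ is d⁹ (11 − 2 = 9).
Tetrahedral fields are weak (Δₜ ≈ 4/9 Δₒ), so electrons fill high-spin.
Configuration: e⁴ t₂⁵.
CFSE = 4(-0.6Δ_t) + 5(0.4Δ_t) = -2.4Δ_t + 2.0Δ_t = -0.4Δ_t.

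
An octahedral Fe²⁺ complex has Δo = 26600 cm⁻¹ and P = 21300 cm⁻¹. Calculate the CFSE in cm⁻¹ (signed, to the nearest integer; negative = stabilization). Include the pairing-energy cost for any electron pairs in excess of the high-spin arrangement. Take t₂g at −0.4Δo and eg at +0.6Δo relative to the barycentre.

Fe²⁺: group 8, so d-count = 8 − 2 = 6.
Here Δo > P (26600 > 21300), so the low-spin state is favoured.
Filling d⁶ accordingly: t₂g⁶ eg⁰.
Orbital CFSE = -2.4Δo = -2.4 × 26600 = -63840 cm⁻¹.
Excess pairs vs high-spin: 3 − 1 = 2; pairing cost = +42600 cm⁻¹.
Net CFSE = -63840 + 42600 = -21240 cm⁻¹.

-21240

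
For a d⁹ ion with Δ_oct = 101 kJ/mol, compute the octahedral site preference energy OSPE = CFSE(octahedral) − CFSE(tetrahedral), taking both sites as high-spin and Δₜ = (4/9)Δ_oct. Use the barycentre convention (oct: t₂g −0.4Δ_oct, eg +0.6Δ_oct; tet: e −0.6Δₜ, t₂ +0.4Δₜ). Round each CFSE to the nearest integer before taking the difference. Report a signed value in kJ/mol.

-43

Octahedral (high-spin): t2g^6 e_g^3, CFSE = 6(−0.4) + 3(+0.6) = -0.6Δ_oct = -0.6 × 101 = -61 kJ/mol.
In a tetrahedral site the filling is e^4 t2^5: CFSE(tet) = -0.4Δₜ = -0.4 × (4/9)(101) = -18 kJ/mol.
OSPE = -61 − (-18) = -43 kJ/mol.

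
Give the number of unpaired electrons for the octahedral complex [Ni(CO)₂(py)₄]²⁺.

2

Ligand charges: 2×(+0) from CO and 4×(+0) from py sum to +0; with overall charge +2, Ni is +2.
Ni is in group 10, so Ni²⁺ is d⁸ (10 − 2 = 8).
Configuration: t₂g⁶ eg², giving 2 unpaired electrons.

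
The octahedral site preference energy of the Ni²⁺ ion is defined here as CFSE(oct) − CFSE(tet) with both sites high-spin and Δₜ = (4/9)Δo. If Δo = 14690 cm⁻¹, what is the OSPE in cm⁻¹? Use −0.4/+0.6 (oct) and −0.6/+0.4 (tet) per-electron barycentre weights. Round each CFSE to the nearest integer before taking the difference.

-12405

Ni²⁺: group 10, so d-count = 10 − 2 = 8.
Octahedral high-spin t₂g⁶ eg²: CFSE = -1.2 × 14690 = -17628 cm⁻¹.
In a tetrahedral site the filling is e⁴ t₂⁴: CFSE(tet) = -0.8Δₜ = -0.8 × (4/9)(14690) = -5223 cm⁻¹.
OSPE = -17628 − (-5223) = -12405 cm⁻¹.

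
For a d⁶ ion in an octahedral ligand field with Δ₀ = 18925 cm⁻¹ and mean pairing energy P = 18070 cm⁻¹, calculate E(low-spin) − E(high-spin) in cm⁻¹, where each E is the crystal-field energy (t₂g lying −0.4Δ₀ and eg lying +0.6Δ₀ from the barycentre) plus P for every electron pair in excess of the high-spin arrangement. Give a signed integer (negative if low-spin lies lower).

High-spin d⁶ fills as t₂g⁴ eg² with CFSE 4(−0.4) + 2(+0.6) = -0.4Δ₀ = -7570 cm⁻¹.
For low-spin the configuration is t₂g⁶ eg⁰: orbital energy -2.4 × 18925 = -45420 cm⁻¹, and 2 additional pairs relative to high-spin add 36140 cm⁻¹, giving -9280 cm⁻¹.
E(LS) − E(HS) = -9280 − (-7570) = -1710 cm⁻¹.

-1710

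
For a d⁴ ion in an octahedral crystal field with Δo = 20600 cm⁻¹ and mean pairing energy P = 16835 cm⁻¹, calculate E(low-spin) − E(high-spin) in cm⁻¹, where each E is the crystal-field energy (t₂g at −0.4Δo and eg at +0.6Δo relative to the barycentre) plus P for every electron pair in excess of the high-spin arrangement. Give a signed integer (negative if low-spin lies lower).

-3765

High-spin: t₂g³ eg¹, CFSE = -0.6Δo = -12360 cm⁻¹.
Low-spin: t₂g⁴ eg⁰, orbital CFSE = -1.6Δo = -32960 cm⁻¹; plus 1 excess pair × P = +16835 cm⁻¹; total -16125 cm⁻¹.
Thus E(LS) − E(HS) = -3765 cm⁻¹.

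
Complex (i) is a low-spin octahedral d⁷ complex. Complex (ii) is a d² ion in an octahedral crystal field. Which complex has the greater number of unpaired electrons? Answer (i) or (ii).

(ii)

(i): t₂g⁶ eg¹ → 1 unpaired.
(ii): t2g^2 e_g^0 → 2 unpaired.
So (ii) has more unpaired electrons.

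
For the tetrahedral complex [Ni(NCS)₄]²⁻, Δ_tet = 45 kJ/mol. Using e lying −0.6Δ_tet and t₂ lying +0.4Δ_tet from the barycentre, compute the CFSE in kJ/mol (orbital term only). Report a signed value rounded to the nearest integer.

-36

Each NCS⁻ contributes -1; 4 × (-1) = -4. With overall charge -2, Ni is in the +2 oxidation state.
Ni is in group 10, so Ni²⁺ is d⁸ (10 − 2 = 8).
With tetrahedral geometry the complex is necessarily high-spin.
Configuration: e⁴ t₂⁴.
The orbital stabilization is -0.8Δ_tet = -0.8 × 45 = -36 kJ/mol.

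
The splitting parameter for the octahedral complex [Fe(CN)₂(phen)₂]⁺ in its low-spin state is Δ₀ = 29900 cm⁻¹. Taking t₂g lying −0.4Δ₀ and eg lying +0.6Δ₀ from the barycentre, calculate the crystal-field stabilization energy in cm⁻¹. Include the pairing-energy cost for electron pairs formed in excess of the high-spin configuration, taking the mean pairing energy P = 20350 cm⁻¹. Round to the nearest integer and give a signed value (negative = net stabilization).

-19100

Ligand charges: 2×(-1) from CN⁻ and 2×(+0) from phen sum to -2; with overall charge +1, Fe is +3.
Fe³⁺: group 8, so d-count = 8 − 3 = 5.
The d⁵ electrons fill as t₂g⁵ eg⁰.
Orbital CFSE = 5(-0.4) + 0(0.6) = -2.0Δ₀ = -2.0 × 29900 = -59800 cm⁻¹.
Pairing penalty: 2 pairs vs 0 in the high-spin reference → 2 extra × P = 40700 cm⁻¹.
Combining: -59800 + 40700 = -19100 cm⁻¹.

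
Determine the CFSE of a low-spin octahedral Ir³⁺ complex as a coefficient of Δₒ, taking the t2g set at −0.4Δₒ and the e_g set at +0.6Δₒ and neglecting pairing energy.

Group 9 minus oxidation state +3 gives a d⁶ configuration for Ir³⁺.
Configuration: t2g^6 e_g^0.
CFSE = 6(-0.4Δₒ) + 0(0.6Δₒ) = -2.4Δₒ + 0.0Δₒ = -2.4Δₒ.

-2.4 Δₒ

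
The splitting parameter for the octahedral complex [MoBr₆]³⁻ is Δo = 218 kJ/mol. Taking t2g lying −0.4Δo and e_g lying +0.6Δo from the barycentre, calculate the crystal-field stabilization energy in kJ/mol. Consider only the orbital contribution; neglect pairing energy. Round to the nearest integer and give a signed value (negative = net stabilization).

-262

Each Br⁻ contributes -1; 6 × (-1) = -6. With overall charge -3, Mo is in the +3 oxidation state.
Mo³⁺: group 6, so d-count = 6 − 3 = 3.
For octahedral d³ the high- and low-spin configurations coincide.
Configuration: t2g^3 e_g^0.
Orbital CFSE = 3(-0.4) + 0(0.6) = -1.2Δo = -1.2 × 218 = -262 kJ/mol.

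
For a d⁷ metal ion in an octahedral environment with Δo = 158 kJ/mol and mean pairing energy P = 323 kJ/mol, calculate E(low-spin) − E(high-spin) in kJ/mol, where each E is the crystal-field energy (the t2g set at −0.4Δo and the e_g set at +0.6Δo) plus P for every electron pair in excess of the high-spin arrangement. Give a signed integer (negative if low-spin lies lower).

165

In the high-spin limit (t2g^5 e_g^2) the orbital term is -0.8Δo = -126 kJ/mol, with no excess pairing.
Low-spin: t2g^6 e_g^1, orbital CFSE = -1.8Δo = -284 kJ/mol; plus 1 excess pair × P = +323 kJ/mol; total 39 kJ/mol.
The difference is 39 − (-126) = 165 kJ/mol, so high-spin lies lower.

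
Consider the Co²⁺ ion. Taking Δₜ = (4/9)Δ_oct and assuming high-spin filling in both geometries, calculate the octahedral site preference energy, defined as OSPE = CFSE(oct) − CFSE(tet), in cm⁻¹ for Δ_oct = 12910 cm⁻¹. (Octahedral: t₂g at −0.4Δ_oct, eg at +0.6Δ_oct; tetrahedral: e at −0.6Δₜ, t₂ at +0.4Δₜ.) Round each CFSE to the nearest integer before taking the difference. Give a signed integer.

-3443

Group 9 minus oxidation state +2 gives a d⁷ configuration for Co²⁺.
In an octahedral site d⁷ (HS) is t2g^5 e_g^2, giving CFSE(oct) = -0.8Δ_oct = -10328 cm⁻¹.
In a tetrahedral site the filling is e^4 t2^3: CFSE(tet) = -1.2Δₜ = -1.2 × (4/9)(12910) = -6885 cm⁻¹.
OSPE = CFSE(oct) − CFSE(tet) = -10328 − (-6885) = -3443 cm⁻¹.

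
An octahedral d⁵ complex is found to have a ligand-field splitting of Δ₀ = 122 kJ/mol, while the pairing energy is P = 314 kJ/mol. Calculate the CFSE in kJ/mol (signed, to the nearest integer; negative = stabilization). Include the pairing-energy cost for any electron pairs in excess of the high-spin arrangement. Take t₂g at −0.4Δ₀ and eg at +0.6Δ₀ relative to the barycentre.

Δ₀ < P, so pairing is avoided: the ground state is high-spin.
Filling d⁵ accordingly: t₂g³ eg².
Orbital CFSE = 0.0Δ₀ = 0.0 × 122 = 0 kJ/mol.
High-spin has no excess pairs, so no pairing correction applies.

0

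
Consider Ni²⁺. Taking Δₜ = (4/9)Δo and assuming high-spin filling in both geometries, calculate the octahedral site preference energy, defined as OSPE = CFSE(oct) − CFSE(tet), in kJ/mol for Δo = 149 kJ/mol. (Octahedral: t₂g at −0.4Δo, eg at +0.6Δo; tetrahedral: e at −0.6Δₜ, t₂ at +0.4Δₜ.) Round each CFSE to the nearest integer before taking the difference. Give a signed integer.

Ni sits in group 10; removing 2 electrons leaves Ni²⁺ with 10 − 2 = 8 d electrons.
Octahedral (high-spin): t₂g⁶ eg², CFSE = 6(−0.4) + 2(+0.6) = -1.2Δo = -1.2 × 149 = -179 kJ/mol.
Tetrahedral e⁴ t₂⁴ gives -0.8Δₜ = -0.8 × (4/9) × 149 = -53 kJ/mol.
OSPE = CFSE(oct) − CFSE(tet) = -179 − (-53) = -126 kJ/mol.

-126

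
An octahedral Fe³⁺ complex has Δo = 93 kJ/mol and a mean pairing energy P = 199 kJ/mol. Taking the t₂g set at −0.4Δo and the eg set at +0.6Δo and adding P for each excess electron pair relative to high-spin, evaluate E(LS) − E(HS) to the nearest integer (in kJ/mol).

212

Fe sits in group 8; removing 3 electrons leaves Fe³⁺ with 8 − 3 = 5 d electrons.
In the high-spin limit (t₂g³ eg²) the orbital term is 0.0Δo = 0 kJ/mol, with no excess pairing.
For low-spin the configuration is t₂g⁵ eg⁰: orbital energy -2.0 × 93 = -186 kJ/mol, and 2 additional pairs relative to high-spin add 398 kJ/mol, giving 212 kJ/mol.
Thus E(LS) − E(HS) = 212 kJ/mol.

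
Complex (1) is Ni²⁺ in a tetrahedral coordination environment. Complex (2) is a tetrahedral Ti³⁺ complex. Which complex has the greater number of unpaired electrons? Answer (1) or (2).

(1)

(1): Ni sits in group 10; removing 2 electrons leaves Ni²⁺ with 10 − 2 = 8 d electrons; With tetrahedral geometry the complex is necessarily high-spin; e⁴ t₂⁴ → 2 unpaired.
(2): Group 4 minus oxidation state +3 gives a d¹ configuration for Ti³⁺; Tetrahedral fields are weak (Δₜ ≈ 4/9 Δₒ), so electrons fill high-spin; e^1 t2^0 → 1 unpaired.
So (1) has more unpaired electrons.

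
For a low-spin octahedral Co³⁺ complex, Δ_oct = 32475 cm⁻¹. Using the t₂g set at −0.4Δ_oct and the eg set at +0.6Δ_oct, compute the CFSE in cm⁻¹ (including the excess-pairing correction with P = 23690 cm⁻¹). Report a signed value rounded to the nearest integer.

Group 9 minus oxidation state +3 gives a d⁶ configuration for Co³⁺.
The d⁶ electrons fill as t₂g⁶ eg⁰.
The orbital stabilization is -2.4Δ_oct = -2.4 × 32475 = -77940 cm⁻¹.
Pairing penalty: 3 pairs vs 1 in the high-spin reference → 2 extra × P = 47380 cm⁻¹.
Combining: -77940 + 47380 = -30560 cm⁻¹.

-30560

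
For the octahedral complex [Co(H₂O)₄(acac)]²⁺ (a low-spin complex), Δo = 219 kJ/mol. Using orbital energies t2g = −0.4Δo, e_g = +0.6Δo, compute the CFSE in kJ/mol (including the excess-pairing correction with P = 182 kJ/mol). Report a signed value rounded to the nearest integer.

Ligand charges: 4×(+0) from H₂O and 1×(-1) from acac⁻ sum to -1; with overall charge +2, Co is +3.
Co³⁺: group 9, so d-count = 9 − 3 = 6.
Electron filling gives t2g^6 e_g^0.
Orbital CFSE = 6(-0.4) + 0(0.6) = -2.4Δo = -2.4 × 219 = -526 kJ/mol.
Pairing penalty: 3 pairs vs 1 in the high-spin reference → 2 extra × P = 364 kJ/mol.
Net CFSE = -526 + 364 = -162 kJ/mol.

-162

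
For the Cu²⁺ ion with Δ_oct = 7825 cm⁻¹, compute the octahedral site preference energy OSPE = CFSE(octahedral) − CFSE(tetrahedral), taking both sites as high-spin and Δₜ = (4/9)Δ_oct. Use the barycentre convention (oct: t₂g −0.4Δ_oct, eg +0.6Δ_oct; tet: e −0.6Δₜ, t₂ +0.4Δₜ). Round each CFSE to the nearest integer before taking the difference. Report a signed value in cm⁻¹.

Cu is in group 11, so Cu²⁺ is d⁹ (11 − 2 = 9).
Octahedral (high-spin): t₂g⁶ eg³, CFSE = 6(−0.4) + 3(+0.6) = -0.6Δ_oct = -0.6 × 7825 = -4695 cm⁻¹.
Tetrahedral e⁴ t₂⁵ gives -0.4Δₜ = -0.4 × (4/9) × 7825 = -1391 cm⁻¹.
OSPE = CFSE(oct) − CFSE(tet) = -4695 − (-1391) = -3304 cm⁻¹.

-3304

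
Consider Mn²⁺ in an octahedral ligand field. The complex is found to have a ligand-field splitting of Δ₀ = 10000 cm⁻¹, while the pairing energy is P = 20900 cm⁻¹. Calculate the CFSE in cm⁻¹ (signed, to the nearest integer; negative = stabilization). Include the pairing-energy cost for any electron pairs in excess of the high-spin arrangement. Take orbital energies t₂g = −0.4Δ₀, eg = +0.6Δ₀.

Mn²⁺: group 7, so d-count = 7 − 2 = 5.
Here Δ₀ < P (10000 < 20900), so the high-spin state is favoured.
Filling d⁵ accordingly: t₂g³ eg².
Orbital CFSE = 0.0Δ₀ = 0.0 × 10000 = 0 cm⁻¹.
High-spin has no excess pairs, so no pairing correction applies.

0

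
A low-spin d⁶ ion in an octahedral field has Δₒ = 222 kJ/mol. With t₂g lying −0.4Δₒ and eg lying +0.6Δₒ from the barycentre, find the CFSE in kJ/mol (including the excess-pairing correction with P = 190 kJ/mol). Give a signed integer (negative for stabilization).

-153

Configuration: t₂g⁶ eg⁰.
The orbital stabilization is -2.4Δₒ = -2.4 × 222 = -533 kJ/mol.
Relative to high-spin t₂g⁴ eg² (1 paired), the low-spin configuration has 2 additional pairs, contributing +2 × 190 = +380 kJ/mol.
Net CFSE = -533 + 380 = -153 kJ/mol.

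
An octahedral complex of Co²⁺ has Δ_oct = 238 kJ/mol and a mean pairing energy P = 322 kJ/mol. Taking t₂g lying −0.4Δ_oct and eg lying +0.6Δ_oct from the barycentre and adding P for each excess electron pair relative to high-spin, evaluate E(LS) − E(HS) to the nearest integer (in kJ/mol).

84

Group 9 minus oxidation state +2 gives a d⁷ configuration for Co²⁺.
In the high-spin limit (t₂g⁵ eg²) the orbital term is -0.8Δ_oct = -190 kJ/mol, with no excess pairing.
For low-spin the configuration is t₂g⁶ eg¹: orbital energy -1.8 × 238 = -428 kJ/mol, and 1 additional pair relative to high-spin adds 322 kJ/mol, giving -106 kJ/mol.
The difference is -106 − (-190) = 84 kJ/mol, so high-spin lies lower.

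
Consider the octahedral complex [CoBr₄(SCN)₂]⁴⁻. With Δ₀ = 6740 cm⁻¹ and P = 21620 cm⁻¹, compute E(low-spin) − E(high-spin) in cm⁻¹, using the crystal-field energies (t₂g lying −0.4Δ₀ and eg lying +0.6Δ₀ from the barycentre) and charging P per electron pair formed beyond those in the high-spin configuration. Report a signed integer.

Ligand charges: 4×(-1) from Br⁻ and 2×(-1) from SCN⁻ sum to -6; with overall charge -4, Co is +2.
Group 9 minus oxidation state +2 gives a d⁷ configuration for Co²⁺.
In the high-spin limit (t₂g⁵ eg²) the orbital term is -0.8Δ₀ = -5392 cm⁻¹, with no excess pairing.
Low-spin: t₂g⁶ eg¹, orbital CFSE = -1.8Δ₀ = -12132 cm⁻¹; plus 1 excess pair × P = +21620 cm⁻¹; total 9488 cm⁻¹.
E(LS) − E(HS) = 9488 − (-5392) = 14880 cm⁻¹.

14880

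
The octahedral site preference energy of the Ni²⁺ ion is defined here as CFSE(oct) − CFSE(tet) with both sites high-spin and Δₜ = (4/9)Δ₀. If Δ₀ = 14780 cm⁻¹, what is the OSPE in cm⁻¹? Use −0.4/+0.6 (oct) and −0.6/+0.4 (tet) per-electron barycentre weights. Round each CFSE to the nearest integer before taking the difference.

-12481

Group 10 minus oxidation state +2 gives a d⁸ configuration for Ni²⁺.
Octahedral (high-spin): t2g^6 e_g^2, CFSE = 6(−0.4) + 2(+0.6) = -1.2Δ₀ = -1.2 × 14780 = -17736 cm⁻¹.
Tetrahedral: e^4 t2^4, CFSE = 4(−0.6) + 4(+0.4) = -0.8Δₜ = -0.8 × (4/9) × 14780 = -5255 cm⁻¹.
OSPE = CFSE(oct) − CFSE(tet) = -17736 − (-5255) = -12481 cm⁻¹.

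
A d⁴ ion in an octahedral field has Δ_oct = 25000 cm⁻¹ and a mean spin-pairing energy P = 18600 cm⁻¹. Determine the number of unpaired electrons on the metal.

2

With Δ_oct > P the complex is low-spin.
That gives t₂g⁴ eg⁰.
Unpaired electrons: 2.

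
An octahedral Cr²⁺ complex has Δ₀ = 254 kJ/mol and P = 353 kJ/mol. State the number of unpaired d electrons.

Cr sits in group 6; removing 2 electrons leaves Cr²⁺ with 6 − 2 = 4 d electrons.
Δ₀ < P, so pairing is avoided: the ground state is high-spin.
That gives t2g^3 e_g^1.
Unpaired electrons: 4.

4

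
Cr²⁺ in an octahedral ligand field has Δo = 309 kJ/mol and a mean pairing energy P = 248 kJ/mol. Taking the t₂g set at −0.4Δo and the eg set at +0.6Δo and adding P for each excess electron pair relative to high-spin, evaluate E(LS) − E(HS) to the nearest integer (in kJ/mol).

Cr²⁺: group 6, so d-count = 6 − 2 = 4.
In the high-spin limit (t₂g³ eg¹) the orbital term is -0.6Δo = -185 kJ/mol, with no excess pairing.
For low-spin the configuration is t₂g⁴ eg⁰: orbital energy -1.6 × 309 = -494 kJ/mol, and 1 additional pair relative to high-spin adds 248 kJ/mol, giving -246 kJ/mol.
Thus E(LS) − E(HS) = -61 kJ/mol.

-61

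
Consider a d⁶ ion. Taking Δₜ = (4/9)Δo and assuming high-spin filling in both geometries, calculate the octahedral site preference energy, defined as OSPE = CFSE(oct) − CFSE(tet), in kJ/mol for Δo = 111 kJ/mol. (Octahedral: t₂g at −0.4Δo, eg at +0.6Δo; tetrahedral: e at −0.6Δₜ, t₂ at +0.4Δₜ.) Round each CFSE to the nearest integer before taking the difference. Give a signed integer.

In an octahedral site d⁶ (HS) is t2g^4 e_g^2, giving CFSE(oct) = -0.4Δo = -44 kJ/mol.
In a tetrahedral site the filling is e^3 t2^3: CFSE(tet) = -0.6Δₜ = -0.6 × (4/9)(111) = -30 kJ/mol.
OSPE = CFSE(oct) − CFSE(tet) = -44 − (-30) = -14 kJ/mol.

-14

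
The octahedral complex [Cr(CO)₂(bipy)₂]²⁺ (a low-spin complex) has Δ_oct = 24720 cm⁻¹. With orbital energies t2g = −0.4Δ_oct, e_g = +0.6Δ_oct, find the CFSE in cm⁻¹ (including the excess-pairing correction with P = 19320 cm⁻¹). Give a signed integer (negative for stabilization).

Ligand charges: 2×(+0) from CO and 2×(+0) from bipy sum to +0; with overall charge +2, Cr is +2.
Cr is in group 6, so Cr²⁺ is d⁴ (6 − 2 = 4).
The d⁴ electrons fill as t2g^4 e_g^0.
The orbital stabilization is -1.6Δ_oct = -1.6 × 24720 = -39552 cm⁻¹.
High-spin d⁴ would be t2g^3 e_g^1 with 0 pairs; low-spin has 1, so 1 excess pair costs +1P = +19320 cm⁻¹.
Overall CFSE = -39552 + 19320 = -20232 cm⁻¹.

-20232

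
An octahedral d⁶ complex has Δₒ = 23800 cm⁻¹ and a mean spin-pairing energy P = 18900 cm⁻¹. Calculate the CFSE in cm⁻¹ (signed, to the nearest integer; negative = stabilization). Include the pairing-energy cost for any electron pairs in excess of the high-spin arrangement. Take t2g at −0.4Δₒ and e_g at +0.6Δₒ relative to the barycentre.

With Δₒ > P the complex is low-spin.
Filling d⁶ accordingly: t2g^6 e_g^0.
Orbital CFSE = -2.4Δₒ = -2.4 × 23800 = -57120 cm⁻¹.
Excess pairs vs high-spin: 3 − 1 = 2; pairing cost = +37800 cm⁻¹.
Net CFSE = -57120 + 37800 = -19320 cm⁻¹.

-19320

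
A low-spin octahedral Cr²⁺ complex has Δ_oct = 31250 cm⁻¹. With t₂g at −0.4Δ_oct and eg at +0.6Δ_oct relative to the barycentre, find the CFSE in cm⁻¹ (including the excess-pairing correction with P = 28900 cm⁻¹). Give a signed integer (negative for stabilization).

-21100

Cr sits in group 6; removing 2 electrons leaves Cr²⁺ with 6 − 2 = 4 d electrons.
Configuration: t₂g⁴ eg⁰.
CFSE(orbital) = 4×(-0.4Δ_oct) + 0×(0.6Δ_oct) = -1.6Δ_oct; with Δ_oct = 31250 cm⁻¹ that is -50000 cm⁻¹.
Pairing penalty: 1 pair vs 0 in the high-spin reference → 1 extra × P = 28900 cm⁻¹.
Net CFSE = -50000 + 28900 = -21100 cm⁻¹.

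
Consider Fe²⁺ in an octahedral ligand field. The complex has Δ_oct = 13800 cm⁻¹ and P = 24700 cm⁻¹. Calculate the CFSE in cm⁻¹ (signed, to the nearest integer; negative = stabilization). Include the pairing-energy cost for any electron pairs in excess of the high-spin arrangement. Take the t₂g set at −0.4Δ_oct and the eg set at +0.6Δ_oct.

Fe sits in group 8; removing 2 electrons leaves Fe²⁺ with 8 − 2 = 6 d electrons.
Here Δ_oct < P (13800 < 24700), so the high-spin state is favoured.
Configuration: t₂g⁴ eg².
Orbital CFSE = -0.4Δ_oct = -0.4 × 13800 = -5520 cm⁻¹.
High-spin has no excess pairs, so no pairing correction applies.

-5520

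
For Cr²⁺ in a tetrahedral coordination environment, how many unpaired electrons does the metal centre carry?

Cr is in group 6, so Cr²⁺ is d⁴ (6 − 2 = 4).
With tetrahedral geometry the complex is necessarily high-spin.
Configuration: e² t₂², giving 4 unpaired electrons.

4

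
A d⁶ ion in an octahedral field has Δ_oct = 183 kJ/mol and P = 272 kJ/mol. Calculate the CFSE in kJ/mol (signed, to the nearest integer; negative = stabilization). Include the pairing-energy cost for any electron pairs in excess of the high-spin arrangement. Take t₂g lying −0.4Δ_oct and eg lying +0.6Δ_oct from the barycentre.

-73

Δ_oct < P, so pairing is avoided: the ground state is high-spin.
Filling d⁶ accordingly: t₂g⁴ eg².
Orbital CFSE = -0.4Δ_oct = -0.4 × 183 = -73 kJ/mol.
High-spin has no excess pairs, so no pairing correction applies.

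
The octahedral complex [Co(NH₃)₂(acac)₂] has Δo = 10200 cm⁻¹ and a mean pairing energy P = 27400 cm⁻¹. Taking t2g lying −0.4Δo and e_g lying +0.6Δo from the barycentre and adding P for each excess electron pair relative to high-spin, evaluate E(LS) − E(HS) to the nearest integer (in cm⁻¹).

17200

Ligand charges: 2×(+0) from NH₃ and 2×(-1) from acac⁻ sum to -2; with overall charge +0, Co is +2.
Co²⁺: group 9, so d-count = 9 − 2 = 7.
High-spin d⁷ fills as t2g^5 e_g^2 with CFSE 5(−0.4) + 2(+0.6) = -0.8Δo = -8160 cm⁻¹.
Low-spin t2g^6 e_g^1 gives -1.8Δo = -18360 cm⁻¹, but forming 1 extra pair costs 1P = 27400 cm⁻¹, so E(LS) = -18360 + 27400 = 9040 cm⁻¹.
Thus E(LS) − E(HS) = 17200 cm⁻¹.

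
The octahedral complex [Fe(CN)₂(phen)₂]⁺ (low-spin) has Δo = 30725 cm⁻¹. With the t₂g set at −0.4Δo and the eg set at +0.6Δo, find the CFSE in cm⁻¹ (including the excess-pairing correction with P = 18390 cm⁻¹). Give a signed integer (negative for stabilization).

Ligand charges: 2×(-1) from CN⁻ and 2×(+0) from phen sum to -2; with overall charge +1, Fe is +3.
Fe³⁺: group 8, so d-count = 8 − 3 = 5.
The d⁵ electrons fill as t₂g⁵ eg⁰.
Orbital CFSE = 5(-0.4) + 0(0.6) = -2.0Δo = -2.0 × 30725 = -61450 cm⁻¹.
Pairing penalty: 2 pairs vs 0 in the high-spin reference → 2 extra × P = 36780 cm⁻¹.
Net CFSE = -61450 + 36780 = -24670 cm⁻¹.

-24670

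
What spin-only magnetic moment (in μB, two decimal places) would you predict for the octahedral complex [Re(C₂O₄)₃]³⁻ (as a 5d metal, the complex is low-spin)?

2.83 μB

Each C₂O₄²⁻ contributes -2; 3 × (-2) = -6. With overall charge -3, Re is in the +3 oxidation state.
Re sits in group 7; removing 3 electrons leaves Re³⁺ with 7 − 3 = 4 d electrons.
Configuration: t₂g⁴ eg⁰ → 2 unpaired electrons.
μ(spin-only) = √[2(2+2)] = √8 ≈ 2.83 μB.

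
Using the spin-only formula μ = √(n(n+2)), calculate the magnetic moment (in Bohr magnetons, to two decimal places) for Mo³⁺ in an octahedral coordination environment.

Mo is in group 6, so Mo³⁺ is d³ (6 − 3 = 3).
For octahedral d³ the high- and low-spin configurations coincide.
Configuration: t2g^3 e_g^0 → 3 unpaired electrons.
μ(spin-only) = √[3(3+2)] = √15 ≈ 3.87 Bohr magnetons.

3.87 Bohr magnetons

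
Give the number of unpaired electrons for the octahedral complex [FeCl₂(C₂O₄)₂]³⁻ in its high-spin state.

Ligand charges: 2×(-1) from Cl⁻ and 2×(-2) from C₂O₄²⁻ sum to -6; with overall charge -3, Fe is +3.
Fe sits in group 8; removing 3 electrons leaves Fe³⁺ with 8 − 3 = 5 d electrons.
Configuration: t₂g³ eg², giving 5 unpaired electrons.

5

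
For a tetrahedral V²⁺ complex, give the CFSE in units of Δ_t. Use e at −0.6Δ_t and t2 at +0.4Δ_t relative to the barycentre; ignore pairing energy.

-0.8 Δ_t

Group 5 minus oxidation state +2 gives a d³ configuration for V²⁺.
With tetrahedral geometry the complex is necessarily high-spin.
Configuration: e^2 t2^1.
CFSE = 2(-0.6Δ_t) + 1(0.4Δ_t) = -1.2Δ_t + 0.4Δ_t = -0.8Δ_t.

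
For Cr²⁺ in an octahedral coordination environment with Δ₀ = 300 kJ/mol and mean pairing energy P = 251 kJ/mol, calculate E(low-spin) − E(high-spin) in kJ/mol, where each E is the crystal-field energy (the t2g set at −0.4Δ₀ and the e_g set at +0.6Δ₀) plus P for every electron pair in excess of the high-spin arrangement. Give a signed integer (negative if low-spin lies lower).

-49

Group 6 minus oxidation state +2 gives a d⁴ configuration for Cr²⁺.
In the high-spin limit (t2g^3 e_g^1) the orbital term is -0.6Δ₀ = -180 kJ/mol, with no excess pairing.
For low-spin the configuration is t2g^4 e_g^0: orbital energy -1.6 × 300 = -480 kJ/mol, and 1 additional pair relative to high-spin adds 251 kJ/mol, giving -229 kJ/mol.
Thus E(LS) − E(HS) = -49 kJ/mol.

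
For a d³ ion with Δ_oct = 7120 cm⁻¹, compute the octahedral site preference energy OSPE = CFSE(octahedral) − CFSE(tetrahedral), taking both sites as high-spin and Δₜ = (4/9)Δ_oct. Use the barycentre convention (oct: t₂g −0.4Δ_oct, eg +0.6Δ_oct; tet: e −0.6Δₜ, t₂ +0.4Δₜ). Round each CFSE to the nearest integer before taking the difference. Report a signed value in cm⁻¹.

-6012

Octahedral high-spin t2g^3 e_g^0: CFSE = -1.2 × 7120 = -8544 cm⁻¹.
Tetrahedral e^2 t2^1 gives -0.8Δₜ = -0.8 × (4/9) × 7120 = -2532 cm⁻¹.
Subtracting, OSPE = -8544 − (-2532) = -6012 cm⁻¹.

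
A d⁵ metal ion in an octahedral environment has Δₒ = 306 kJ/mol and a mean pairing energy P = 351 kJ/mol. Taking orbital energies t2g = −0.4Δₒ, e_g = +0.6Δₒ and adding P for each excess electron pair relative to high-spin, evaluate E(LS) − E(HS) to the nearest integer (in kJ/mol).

In the high-spin limit (t2g^3 e_g^2) the orbital term is 0.0Δₒ = 0 kJ/mol, with no excess pairing.
Low-spin t2g^5 e_g^0 gives -2.0Δₒ = -612 kJ/mol, but forming 2 extra pairs costs 2P = 702 kJ/mol, so E(LS) = -612 + 702 = 90 kJ/mol.
Thus E(LS) − E(HS) = 90 kJ/mol.

90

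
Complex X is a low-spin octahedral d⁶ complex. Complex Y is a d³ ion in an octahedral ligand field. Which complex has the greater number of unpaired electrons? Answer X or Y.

X: t₂g⁶ eg⁰ → 0 unpaired.
Y: t₂g³ eg⁰ → 3 unpaired.
So Y has more unpaired electrons.

Y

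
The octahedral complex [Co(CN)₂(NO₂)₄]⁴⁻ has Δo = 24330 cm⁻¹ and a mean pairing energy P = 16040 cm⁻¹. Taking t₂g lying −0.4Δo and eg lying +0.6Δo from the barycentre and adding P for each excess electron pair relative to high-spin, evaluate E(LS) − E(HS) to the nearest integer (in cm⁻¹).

-8290

Ligand charges: 2×(-1) from CN⁻ and 4×(-1) from NO₂⁻ sum to -6; with overall charge -4, Co is +2.
Co is in group 9, so Co²⁺ is d⁷ (9 − 2 = 7).
In the high-spin limit (t₂g⁵ eg²) the orbital term is -0.8Δo = -19464 cm⁻¹, with no excess pairing.
Low-spin: t₂g⁶ eg¹, orbital CFSE = -1.8Δo = -43794 cm⁻¹; plus 1 excess pair × P = +16040 cm⁻¹; total -27754 cm⁻¹.
The difference is -27754 − (-19464) = -8290 cm⁻¹, so low-spin lies lower.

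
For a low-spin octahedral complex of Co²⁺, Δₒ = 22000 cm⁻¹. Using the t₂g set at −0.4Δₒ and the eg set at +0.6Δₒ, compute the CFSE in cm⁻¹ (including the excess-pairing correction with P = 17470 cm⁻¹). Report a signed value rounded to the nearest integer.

Co is in group 9, so Co²⁺ is d⁷ (9 − 2 = 7).
The d⁷ electrons fill as t₂g⁶ eg¹.
CFSE(orbital) = 6×(-0.4Δₒ) + 1×(0.6Δₒ) = -1.8Δₒ; with Δₒ = 22000 cm⁻¹ that is -39600 cm⁻¹.
Relative to high-spin t₂g⁵ eg² (2 paired), the low-spin configuration has 1 additional pair, contributing +1 × 17470 = +17470 cm⁻¹.
Combining: -39600 + 17470 = -22130 cm⁻¹.

-22130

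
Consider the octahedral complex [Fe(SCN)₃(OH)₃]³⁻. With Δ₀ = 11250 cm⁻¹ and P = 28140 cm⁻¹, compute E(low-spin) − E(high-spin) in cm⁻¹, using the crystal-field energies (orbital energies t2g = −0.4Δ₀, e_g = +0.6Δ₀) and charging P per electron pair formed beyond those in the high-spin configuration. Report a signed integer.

33780

Ligand charges: 3×(-1) from SCN⁻ and 3×(-1) from OH⁻ sum to -6; with overall charge -3, Fe is +3.
Group 8 minus oxidation state +3 gives a d⁵ configuration for Fe³⁺.
High-spin: t2g^3 e_g^2, CFSE = 0.0Δ₀ = 0 cm⁻¹.
Low-spin t2g^5 e_g^0 gives -2.0Δ₀ = -22500 cm⁻¹, but forming 2 extra pairs costs 2P = 56280 cm⁻¹, so E(LS) = -22500 + 56280 = 33780 cm⁻¹.
The difference is 33780 − (0) = 33780 cm⁻¹, so high-spin lies lower.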